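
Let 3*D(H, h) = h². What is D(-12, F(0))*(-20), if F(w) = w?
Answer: 0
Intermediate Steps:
D(H, h) = h²/3
D(-12, F(0))*(-20) = ((⅓)*0²)*(-20) = ((⅓)*0)*(-20) = 0*(-20) = 0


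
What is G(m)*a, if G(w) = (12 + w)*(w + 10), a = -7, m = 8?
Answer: -2520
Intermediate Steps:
G(w) = (10 + w)*(12 + w) (G(w) = (12 + w)*(10 + w) = (10 + w)*(12 + w))
G(m)*a = (120 + 8² + 22*8)*(-7) = (120 + 64 + 176)*(-7) = 360*(-7) = -2520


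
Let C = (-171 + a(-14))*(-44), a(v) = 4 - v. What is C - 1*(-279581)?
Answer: 286313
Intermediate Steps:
C = 6732 (C = (-171 + (4 - 1*(-14)))*(-44) = (-171 + (4 + 14))*(-44) = (-171 + 18)*(-44) = -153*(-44) = 6732)
C - 1*(-279581) = 6732 - 1*(-279581) = 6732 + 279581 = 286313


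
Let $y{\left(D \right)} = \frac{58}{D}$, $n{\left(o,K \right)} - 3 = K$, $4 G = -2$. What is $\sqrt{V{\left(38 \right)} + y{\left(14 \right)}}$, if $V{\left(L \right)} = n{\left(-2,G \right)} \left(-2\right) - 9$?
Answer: $\frac{i \sqrt{483}}{7} \approx 3.1396 i$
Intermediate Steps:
$G = - \frac{1}{2}$ ($G = \frac{1}{4} \left(-2\right) = - \frac{1}{2} \approx -0.5$)
$n{\left(o,K \right)} = 3 + K$
$V{\left(L \right)} = -14$ ($V{\left(L \right)} = \left(3 - \frac{1}{2}\right) \left(-2\right) - 9 = \frac{5}{2} \left(-2\right) - 9 = -5 - 9 = -14$)
$\sqrt{V{\left(38 \right)} + y{\left(14 \right)}} = \sqrt{-14 + \frac{58}{14}} = \sqrt{-14 + 58 \cdot \frac{1}{14}} = \sqrt{-14 + \frac{29}{7}} = \sqrt{- \frac{69}{7}} = \frac{i \sqrt{483}}{7}$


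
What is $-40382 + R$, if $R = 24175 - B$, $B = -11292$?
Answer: $-4915$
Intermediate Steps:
$R = 35467$ ($R = 24175 - -11292 = 24175 + 11292 = 35467$)
$-40382 + R = -40382 + 35467 = -4915$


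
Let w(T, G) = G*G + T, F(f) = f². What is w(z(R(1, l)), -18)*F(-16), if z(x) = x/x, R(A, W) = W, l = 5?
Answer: 83200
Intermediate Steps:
z(x) = 1
w(T, G) = T + G² (w(T, G) = G² + T = T + G²)
w(z(R(1, l)), -18)*F(-16) = (1 + (-18)²)*(-16)² = (1 + 324)*256 = 325*256 = 83200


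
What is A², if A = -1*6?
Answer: 36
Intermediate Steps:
A = -6
A² = (-6)² = 36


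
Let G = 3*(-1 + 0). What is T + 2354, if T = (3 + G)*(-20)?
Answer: 2354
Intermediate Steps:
G = -3 (G = 3*(-1) = -3)
T = 0 (T = (3 - 3)*(-20) = 0*(-20) = 0)
T + 2354 = 0 + 2354 = 2354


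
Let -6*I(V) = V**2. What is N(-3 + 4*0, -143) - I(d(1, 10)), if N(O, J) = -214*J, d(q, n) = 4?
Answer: 91814/3 ≈ 30605.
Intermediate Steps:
I(V) = -V**2/6
N(-3 + 4*0, -143) - I(d(1, 10)) = -214*(-143) - (-1)*4**2/6 = 30602 - (-1)*16/6 = 30602 - 1*(-8/3) = 30602 + 8/3 = 91814/3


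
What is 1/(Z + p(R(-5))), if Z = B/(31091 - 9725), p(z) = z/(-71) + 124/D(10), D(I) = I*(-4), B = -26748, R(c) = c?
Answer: -842770/3608297 ≈ -0.23356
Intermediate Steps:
D(I) = -4*I
p(z) = -31/10 - z/71 (p(z) = z/(-71) + 124/((-4*10)) = z*(-1/71) + 124/(-40) = -z/71 + 124*(-1/40) = -z/71 - 31/10 = -31/10 - z/71)
Z = -1486/1187 (Z = -26748/(31091 - 9725) = -26748/21366 = -26748*1/21366 = -1486/1187 ≈ -1.2519)
1/(Z + p(R(-5))) = 1/(-1486/1187 + (-31/10 - 1/71*(-5))) = 1/(-1486/1187 + (-31/10 + 5/71)) = 1/(-1486/1187 - 2151/710) = 1/(-3608297/842770) = -842770/3608297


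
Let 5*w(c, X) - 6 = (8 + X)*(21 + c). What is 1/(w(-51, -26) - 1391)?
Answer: -5/6409 ≈ -0.00078015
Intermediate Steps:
w(c, X) = 6/5 + (8 + X)*(21 + c)/5 (w(c, X) = 6/5 + ((8 + X)*(21 + c))/5 = 6/5 + (8 + X)*(21 + c)/5)
1/(w(-51, -26) - 1391) = 1/((174/5 + (8/5)*(-51) + (21/5)*(-26) + (⅕)*(-26)*(-51)) - 1391) = 1/((174/5 - 408/5 - 546/5 + 1326/5) - 1391) = 1/(546/5 - 1391) = 1/(-6409/5) = -5/6409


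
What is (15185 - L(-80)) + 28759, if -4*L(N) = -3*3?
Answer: 175767/4 ≈ 43942.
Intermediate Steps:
L(N) = 9/4 (L(N) = -(-3)*3/4 = -¼*(-9) = 9/4)
(15185 - L(-80)) + 28759 = (15185 - 1*9/4) + 28759 = (15185 - 9/4) + 28759 = 60731/4 + 28759 = 175767/4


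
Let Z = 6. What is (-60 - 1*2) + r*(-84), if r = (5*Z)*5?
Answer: -12662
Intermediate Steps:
r = 150 (r = (5*6)*5 = 30*5 = 150)
(-60 - 1*2) + r*(-84) = (-60 - 1*2) + 150*(-84) = (-60 - 2) - 12600 = -62 - 12600 = -12662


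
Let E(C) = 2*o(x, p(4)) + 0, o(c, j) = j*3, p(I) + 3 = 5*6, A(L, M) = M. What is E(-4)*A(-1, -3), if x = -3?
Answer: -486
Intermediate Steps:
p(I) = 27 (p(I) = -3 + 5*6 = -3 + 30 = 27)
o(c, j) = 3*j
E(C) = 162 (E(C) = 2*(3*27) + 0 = 2*81 + 0 = 162 + 0 = 162)
E(-4)*A(-1, -3) = 162*(-3) = -486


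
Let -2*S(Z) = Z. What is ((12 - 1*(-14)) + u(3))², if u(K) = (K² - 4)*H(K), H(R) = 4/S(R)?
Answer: 1444/9 ≈ 160.44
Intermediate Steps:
S(Z) = -Z/2
H(R) = -8/R (H(R) = 4/((-R/2)) = 4*(-2/R) = -8/R)
u(K) = -8*(-4 + K²)/K (u(K) = (K² - 4)*(-8/K) = (-4 + K²)*(-8/K) = -8*(-4 + K²)/K)
((12 - 1*(-14)) + u(3))² = ((12 - 1*(-14)) + (-8*3 + 32/3))² = ((12 + 14) + (-24 + 32*(⅓)))² = (26 + (-24 + 32/3))² = (26 - 40/3)² = (38/3)² = 1444/9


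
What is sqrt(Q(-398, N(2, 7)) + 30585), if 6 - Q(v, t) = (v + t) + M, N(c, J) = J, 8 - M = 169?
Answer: sqrt(31143) ≈ 176.47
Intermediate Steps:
M = -161 (M = 8 - 1*169 = 8 - 169 = -161)
Q(v, t) = 167 - t - v (Q(v, t) = 6 - ((v + t) - 161) = 6 - ((t + v) - 161) = 6 - (-161 + t + v) = 6 + (161 - t - v) = 167 - t - v)
sqrt(Q(-398, N(2, 7)) + 30585) = sqrt((167 - 1*7 - 1*(-398)) + 30585) = sqrt((167 - 7 + 398) + 30585) = sqrt(558 + 30585) = sqrt(31143)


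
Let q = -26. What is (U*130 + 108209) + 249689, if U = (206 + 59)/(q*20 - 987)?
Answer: 539317836/1507 ≈ 3.5788e+5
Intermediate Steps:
U = -265/1507 (U = (206 + 59)/(-26*20 - 987) = 265/(-520 - 987) = 265/(-1507) = 265*(-1/1507) = -265/1507 ≈ -0.17585)
(U*130 + 108209) + 249689 = (-265/1507*130 + 108209) + 249689 = (-34450/1507 + 108209) + 249689 = 163036513/1507 + 249689 = 539317836/1507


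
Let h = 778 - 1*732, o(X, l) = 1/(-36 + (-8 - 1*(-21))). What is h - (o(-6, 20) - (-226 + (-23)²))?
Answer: 8028/23 ≈ 349.04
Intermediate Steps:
o(X, l) = -1/23 (o(X, l) = 1/(-36 + (-8 + 21)) = 1/(-36 + 13) = 1/(-23) = -1/23)
h = 46 (h = 778 - 732 = 46)
h - (o(-6, 20) - (-226 + (-23)²)) = 46 - (-1/23 - (-226 + (-23)²)) = 46 - (-1/23 - (-226 + 529)) = 46 - (-1/23 - 1*303) = 46 - (-1/23 - 303) = 46 - 1*(-6970/23) = 46 + 6970/23 = 8028/23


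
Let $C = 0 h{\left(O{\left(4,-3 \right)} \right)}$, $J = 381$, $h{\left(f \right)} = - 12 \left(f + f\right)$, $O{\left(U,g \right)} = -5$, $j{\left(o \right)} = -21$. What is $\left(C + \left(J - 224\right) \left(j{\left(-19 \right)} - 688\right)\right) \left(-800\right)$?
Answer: $89050400$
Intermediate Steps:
$h{\left(f \right)} = - 24 f$ ($h{\left(f \right)} = - 12 \cdot 2 f = - 24 f$)
$C = 0$ ($C = 0 \left(\left(-24\right) \left(-5\right)\right) = 0 \cdot 120 = 0$)
$\left(C + \left(J - 224\right) \left(j{\left(-19 \right)} - 688\right)\right) \left(-800\right) = \left(0 + \left(381 - 224\right) \left(-21 - 688\right)\right) \left(-800\right) = \left(0 + 157 \left(-709\right)\right) \left(-800\right) = \left(0 - 111313\right) \left(-800\right) = \left(-111313\right) \left(-800\right) = 89050400$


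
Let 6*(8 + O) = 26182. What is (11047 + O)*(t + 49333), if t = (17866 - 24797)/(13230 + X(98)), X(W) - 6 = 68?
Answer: 3790900282576/4989 ≈ 7.5985e+8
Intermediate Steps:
O = 13067/3 (O = -8 + (1/6)*26182 = -8 + 13091/3 = 13067/3 ≈ 4355.7)
X(W) = 74 (X(W) = 6 + 68 = 74)
t = -6931/13304 (t = (17866 - 24797)/(13230 + 74) = -6931/13304 ≈ -0.52097)
(11047 + O)*(t + 49333) = (11047 + 13067/3)*(-6931/13304 + 49333) = (46208/3)*(656319301/13304) = 3790900282576/4989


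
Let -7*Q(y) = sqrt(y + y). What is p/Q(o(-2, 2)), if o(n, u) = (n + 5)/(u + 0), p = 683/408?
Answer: -4781*sqrt(3)/1224 ≈ -6.7655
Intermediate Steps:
p = 683/408 (p = 683*(1/408) = 683/408 ≈ 1.6740)
o(n, u) = (5 + n)/u
Q(y) = -sqrt(2)*sqrt(y)/7 (Q(y) = -sqrt(y + y)/7 = -sqrt(2)*sqrt(y)/7)
p/Q(o(-2, 2)) = 683/(408*((-sqrt(2)*sqrt((5 - 2)/2)/7))) = 683/(408*((-sqrt(2)*sqrt((1/2)*3)/7))) = 683/(408*((-sqrt(2)*sqrt(3/2)/7))) = 683/(408*((-sqrt(2)*sqrt(6)/2/7))) = 683/(408*((-sqrt(3)/7))) = 683*(-7*sqrt(3)/3)/408 = -4781*sqrt(3)/1224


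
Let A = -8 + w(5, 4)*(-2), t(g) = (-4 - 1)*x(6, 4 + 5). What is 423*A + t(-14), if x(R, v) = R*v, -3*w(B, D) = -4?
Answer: -4782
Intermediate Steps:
w(B, D) = 4/3 (w(B, D) = -1/3*(-4) = 4/3)
t(g) = -270 (t(g) = (-4 - 1)*(6*(4 + 5)) = -30*9 = -5*54 = -270)
A = -32/3 (A = -8 + (4/3)*(-2) = -8 - 8/3 = -32/3 ≈ -10.667)
423*A + t(-14) = 423*(-32/3) - 270 = -4512 - 270 = -4782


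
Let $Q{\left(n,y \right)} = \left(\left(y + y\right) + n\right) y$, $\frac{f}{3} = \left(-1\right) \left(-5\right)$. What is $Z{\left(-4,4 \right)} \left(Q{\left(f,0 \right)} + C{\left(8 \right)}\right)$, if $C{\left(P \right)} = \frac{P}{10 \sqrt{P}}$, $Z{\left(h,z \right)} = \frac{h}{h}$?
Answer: $\frac{\sqrt{2}}{5} \approx 0.28284$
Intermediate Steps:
$Z{\left(h,z \right)} = 1$
$f = 15$ ($f = 3 \left(\left(-1\right) \left(-5\right)\right) = 3 \cdot 5 = 15$)
$Q{\left(n,y \right)} = y \left(n + 2 y\right)$ ($Q{\left(n,y \right)} = \left(2 y + n\right) y = \left(n + 2 y\right) y = y \left(n + 2 y\right)$)
$C{\left(P \right)} = \frac{\sqrt{P}}{10}$ ($C{\left(P \right)} = P \frac{1}{10 \sqrt{P}} = \frac{\sqrt{P}}{10}$)
$Z{\left(-4,4 \right)} \left(Q{\left(f,0 \right)} + C{\left(8 \right)}\right) = 1 \left(0 \left(15 + 2 \cdot 0\right) + \frac{\sqrt{8}}{10}\right) = 1 \left(0 \left(15 + 0\right) + \frac{2 \sqrt{2}}{10}\right) = 1 \left(0 \cdot 15 + \frac{\sqrt{2}}{5}\right) = 1 \left(0 + \frac{\sqrt{2}}{5}\right) = 1 \frac{\sqrt{2}}{5} = \frac{\sqrt{2}}{5}$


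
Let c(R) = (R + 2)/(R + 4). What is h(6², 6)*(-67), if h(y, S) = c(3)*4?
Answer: -1340/7 ≈ -191.43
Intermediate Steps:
c(R) = (2 + R)/(4 + R)
h(y, S) = 20/7 (h(y, S) = ((2 + 3)/(4 + 3))*4 = (5/7)*4 = 20/7)
h(6², 6)*(-67) = (20/7)*(-67) = -1340/7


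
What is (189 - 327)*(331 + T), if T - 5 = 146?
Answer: -66516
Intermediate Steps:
T = 151 (T = 5 + 146 = 151)
(189 - 327)*(331 + T) = (189 - 327)*(331 + 151) = -138*482 = -66516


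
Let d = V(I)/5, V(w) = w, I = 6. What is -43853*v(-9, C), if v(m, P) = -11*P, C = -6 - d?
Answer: -17365788/5 ≈ -3.4732e+6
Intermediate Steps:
d = 6/5 ≈ 1.2000
C = -36/5 (C = -6 - 1*6/5 = -6 - 6/5 = -36/5 ≈ -7.2000)
-43853*v(-9, C) = -(-482383)*(-36)/5 = -43853*396/5 = -17365788/5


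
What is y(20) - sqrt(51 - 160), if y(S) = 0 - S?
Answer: -20 - I*sqrt(109) ≈ -20.0 - 10.44*I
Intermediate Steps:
y(S) = -S
y(20) - sqrt(51 - 160) = -1*20 - sqrt(51 - 160) = -20 - sqrt(-109) = -20 - I*sqrt(109)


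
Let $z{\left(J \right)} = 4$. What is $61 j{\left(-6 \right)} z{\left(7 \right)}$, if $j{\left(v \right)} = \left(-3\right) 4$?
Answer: $-2928$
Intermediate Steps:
$j{\left(v \right)} = -12$
$61 j{\left(-6 \right)} z{\left(7 \right)} = 61 \left(-12\right) 4 = \left(-732\right) 4 = -2928$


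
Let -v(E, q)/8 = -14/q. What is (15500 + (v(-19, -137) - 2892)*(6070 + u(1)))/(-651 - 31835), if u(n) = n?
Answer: 1201955468/2225291 ≈ 540.13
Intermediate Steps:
v(E, q) = 112/q (v(E, q) = -(-112)/q = 112/q)
(15500 + (v(-19, -137) - 2892)*(6070 + u(1)))/(-651 - 31835) = (15500 + (112/(-137) - 2892)*(6070 + 1))/(-651 - 31835) = (15500 + (112*(-1/137) - 2892)*6071)/(-32486) = (15500 + (-112/137 - 2892)*6071)*(-1/32486) = (15500 - 396316/137*6071)*(-1/32486) = (15500 - 2406034436/137)*(-1/32486) = -2403910936/137*(-1/32486) = 1201955468/2225291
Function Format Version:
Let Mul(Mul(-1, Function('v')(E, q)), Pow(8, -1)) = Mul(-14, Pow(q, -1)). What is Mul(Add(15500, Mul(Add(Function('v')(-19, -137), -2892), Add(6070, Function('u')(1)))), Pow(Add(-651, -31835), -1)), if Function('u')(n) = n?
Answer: Rational(1201955468, 2225291) ≈ 540.13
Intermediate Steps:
Function('v')(E, q) = Mul(112, Pow(q, -1)) (Function('v')(E, q) = Mul(-8, Mul(-14, Pow(q, -1))) = Mul(112, Pow(q, -1)))
Mul(Add(15500, Mul(Add(Function('v')(-19, -137), -2892), Add(6070, Function('u')(1)))), Pow(Add(-651, -31835), -1)) = Mul(Add(15500, Mul(Add(Mul(112, Pow(-137, -1)), -2892), Add(6070, 1))), Pow(Add(-651, -31835), -1)) = Mul(Add(15500, Mul(Add(Mul(112, Rational(-1, 137)), -2892), 6071)), Pow(-32486, -1)) = Mul(Add(15500, Mul(Add(Rational(-112, 137), -2892), 6071)), Rational(-1, 32486)) = Mul(Add(15500, Mul(Rational(-396316, 137), 6071)), Rational(-1, 32486)) = Mul(Add(15500, Rational(-2406034436, 137)), Rational(-1, 32486)) = Mul(Rational(-2403910936, 137), Rational(-1, 32486)) = Rational(1201955468, 2225291)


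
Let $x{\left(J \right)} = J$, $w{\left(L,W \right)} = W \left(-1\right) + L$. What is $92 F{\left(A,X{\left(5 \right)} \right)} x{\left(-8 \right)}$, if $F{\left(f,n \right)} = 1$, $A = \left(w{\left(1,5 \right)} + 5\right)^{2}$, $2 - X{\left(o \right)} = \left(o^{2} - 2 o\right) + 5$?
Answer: $-736$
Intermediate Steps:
$w{\left(L,W \right)} = L - W$ ($w{\left(L,W \right)} = - W + L = L - W$)
$X{\left(o \right)} = -3 - o^{2} + 2 o$ ($X{\left(o \right)} = 2 - \left(\left(o^{2} - 2 o\right) + 5\right) = 2 - \left(5 + o^{2} - 2 o\right) = -3 - o^{2} + 2 o$)
$A = 1$ ($A = \left(\left(1 - 5\right) + 5\right)^{2} = \left(-4 + 5\right)^{2} = 1^{2} = 1$)
$92 F{\left(A,X{\left(5 \right)} \right)} x{\left(-8 \right)} = 92 \cdot 1 \left(-8\right) = 92 \left(-8\right) = -736$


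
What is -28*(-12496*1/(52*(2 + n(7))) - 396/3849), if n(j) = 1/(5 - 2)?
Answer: 48145152/16679 ≈ 2886.6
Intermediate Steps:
n(j) = 1/3
-28*(-12496*1/(52*(2 + n(7))) - 396/3849) = -28*(-12496*1/(52*(2 + 1/3)) - 396/3849) = -28*(-12496/((7/3)*52) - 396*1/3849) = -28*(-12496/364/3 - 132/1283) = -28*(-12496*3/364 - 132/1283) = -28*(-9372/91 - 132/1283) = -28*(-12036288/116753) = 48145152/16679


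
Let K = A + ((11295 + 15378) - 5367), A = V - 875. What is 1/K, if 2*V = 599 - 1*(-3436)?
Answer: 2/44897 ≈ 4.4546e-5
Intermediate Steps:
V = 4035/2 (V = (599 - 1*(-3436))/2 = (599 + 3436)/2 = (1/2)*4035 = 4035/2 ≈ 2017.5)
A = 2285/2 (A = 4035/2 - 875 = 2285/2 ≈ 1142.5)
K = 44897/2 (K = 2285/2 + ((11295 + 15378) - 5367) = 2285/2 + (26673 - 5367) = 2285/2 + 21306 = 44897/2 ≈ 22449.)
1/K = 1/(44897/2) = 2/44897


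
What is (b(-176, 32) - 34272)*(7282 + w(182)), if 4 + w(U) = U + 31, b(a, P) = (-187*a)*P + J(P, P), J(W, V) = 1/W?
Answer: 244245440835/32 ≈ 7.6327e+9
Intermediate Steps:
b(a, P) = 1/P - 187*P*a (b(a, P) = (-187*a)*P + 1/P = -187*P*a + 1/P = 1/P - 187*P*a)
w(U) = 27 + U (w(U) = -4 + (U + 31) = -4 + (31 + U) = 27 + U)
(b(-176, 32) - 34272)*(7282 + w(182)) = ((1/32 - 187*32*(-176)) - 34272)*(7282 + (27 + 182)) = ((1/32 + 1053184) - 34272)*(7282 + 209) = (33701889/32 - 34272)*7491 = (32605185/32)*7491 = 244245440835/32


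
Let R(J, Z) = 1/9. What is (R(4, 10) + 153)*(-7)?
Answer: -9646/9 ≈ -1071.8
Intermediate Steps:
R(J, Z) = ⅑
(R(4, 10) + 153)*(-7) = (⅑ + 153)*(-7) = (1378/9)*(-7) = -9646/9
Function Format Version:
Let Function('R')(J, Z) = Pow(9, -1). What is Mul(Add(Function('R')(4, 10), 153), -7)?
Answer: Rational(-9646, 9) ≈ -1071.8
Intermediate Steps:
Function('R')(J, Z) = Rational(1, 9)
Mul(Add(Function('R')(4, 10), 153), -7) = Mul(Add(Rational(1, 9), 153), -7) = Mul(Rational(1378, 9), -7) = Rational(-9646, 9)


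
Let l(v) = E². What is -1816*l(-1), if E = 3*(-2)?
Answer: -65376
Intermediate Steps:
E = -6
l(v) = 36 (l(v) = (-6)² = 36)
-1816*l(-1) = -1816*36 = -65376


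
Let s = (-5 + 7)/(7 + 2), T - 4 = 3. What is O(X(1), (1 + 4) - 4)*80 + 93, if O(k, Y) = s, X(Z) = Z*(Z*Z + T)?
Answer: 997/9 ≈ 110.78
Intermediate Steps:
T = 7 (T = 4 + 3 = 7)
X(Z) = Z*(7 + Z**2) (X(Z) = Z*(Z*Z + 7) = Z*(Z**2 + 7) = Z*(7 + Z**2))
s = 2/9 ≈ 0.22222
O(k, Y) = 2/9
O(X(1), (1 + 4) - 4)*80 + 93 = (2/9)*80 + 93 = 160/9 + 93 = 997/9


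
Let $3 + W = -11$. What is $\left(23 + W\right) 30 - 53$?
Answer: $217$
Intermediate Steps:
$W = -14$ ($W = -3 - 11 = -14$)
$\left(23 + W\right) 30 - 53 = \left(23 - 14\right) 30 - 53 = 9 \cdot 30 - 53 = 270 - 53 = 217$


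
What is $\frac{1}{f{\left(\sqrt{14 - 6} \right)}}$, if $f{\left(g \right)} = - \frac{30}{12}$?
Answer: $- \frac{2}{5} \approx -0.4$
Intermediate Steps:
$f{\left(g \right)} = - \frac{5}{2}$ ($f{\left(g \right)} = \left(-30\right) \frac{1}{12} = - \frac{5}{2}$)
$\frac{1}{f{\left(\sqrt{14 - 6} \right)}} = \frac{1}{- \frac{5}{2}} = - \frac{2}{5}$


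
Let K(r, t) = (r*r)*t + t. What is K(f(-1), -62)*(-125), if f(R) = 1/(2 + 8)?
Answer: 15655/2 ≈ 7827.5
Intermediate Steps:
f(R) = ⅒ (f(R) = 1/10 = ⅒)
K(r, t) = t + t*r² (K(r, t) = r²*t + t = t*r² + t = t + t*r²)
K(f(-1), -62)*(-125) = -62*(1 + (⅒)²)*(-125) = -62*(1 + 1/100)*(-125) = -62*101/100*(-125) = -3131/50*(-125) = 15655/2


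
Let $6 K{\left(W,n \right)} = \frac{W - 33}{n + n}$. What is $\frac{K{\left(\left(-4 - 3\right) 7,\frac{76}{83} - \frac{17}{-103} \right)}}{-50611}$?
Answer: $\frac{350509}{2805570174} \approx 0.00012493$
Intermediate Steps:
$K{\left(W,n \right)} = \frac{-33 + W}{12 n}$ ($K{\left(W,n \right)} = \frac{\left(W - 33\right) \frac{1}{n + n}}{6} = \frac{\left(-33 + W\right) \frac{1}{2 n}}{6} = \frac{\frac{1}{2} \frac{1}{n} \left(-33 + W\right)}{6} = \frac{-33 + W}{12 n}$)
$\frac{K{\left(\left(-4 - 3\right) 7,\frac{76}{83} - \frac{17}{-103} \right)}}{-50611} = \frac{\frac{1}{12} \frac{1}{\frac{76}{83} - \frac{17}{-103}} \left(-33 + \left(-4 - 3\right) 7\right)}{-50611} = \frac{-33 - 49}{12 \left(76 \cdot \frac{1}{83} - - \frac{17}{103}\right)} \left(- \frac{1}{50611}\right) = \frac{-33 - 49}{12 \left(\frac{76}{83} + \frac{17}{103}\right)} \left(- \frac{1}{50611}\right) = \frac{1}{12} \frac{1}{\frac{9239}{8549}} \left(-82\right) \left(- \frac{1}{50611}\right) = \frac{1}{12} \cdot \frac{8549}{9239} \left(-82\right) \left(- \frac{1}{50611}\right) = \left(- \frac{350509}{55434}\right) \left(- \frac{1}{50611}\right) = \frac{350509}{2805570174}$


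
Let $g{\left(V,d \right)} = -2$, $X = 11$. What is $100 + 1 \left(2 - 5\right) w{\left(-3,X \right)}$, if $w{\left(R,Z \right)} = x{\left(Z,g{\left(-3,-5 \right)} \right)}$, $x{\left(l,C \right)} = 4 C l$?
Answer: $364$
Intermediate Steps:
$x{\left(l,C \right)} = 4 C l$
$w{\left(R,Z \right)} = - 8 Z$ ($w{\left(R,Z \right)} = 4 \left(-2\right) Z = - 8 Z$)
$100 + 1 \left(2 - 5\right) w{\left(-3,X \right)} = 100 + 1 \left(2 - 5\right) \left(\left(-8\right) 11\right) = 100 + 1 \left(-3\right) \left(-88\right) = 100 - -264 = 100 + 264 = 364$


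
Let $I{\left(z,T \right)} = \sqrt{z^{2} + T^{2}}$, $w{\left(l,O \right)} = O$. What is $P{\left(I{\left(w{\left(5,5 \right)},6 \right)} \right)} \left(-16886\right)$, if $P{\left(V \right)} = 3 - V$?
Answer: $-50658 + 16886 \sqrt{61} \approx 81226.0$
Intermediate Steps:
$I{\left(z,T \right)} = \sqrt{T^{2} + z^{2}}$
$P{\left(I{\left(w{\left(5,5 \right)},6 \right)} \right)} \left(-16886\right) = \left(3 - \sqrt{6^{2} + 5^{2}}\right) \left(-16886\right) = \left(3 - \sqrt{36 + 25}\right) \left(-16886\right) = \left(3 - \sqrt{61}\right) \left(-16886\right) = -50658 + 16886 \sqrt{61}$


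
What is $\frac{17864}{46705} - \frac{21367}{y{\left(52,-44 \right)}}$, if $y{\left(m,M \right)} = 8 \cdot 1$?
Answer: $- \frac{997802823}{373640} \approx -2670.5$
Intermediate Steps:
$y{\left(m,M \right)} = 8$
$\frac{17864}{46705} - \frac{21367}{y{\left(52,-44 \right)}} = \frac{17864}{46705} - \frac{21367}{8} = - \frac{997802823}{373640}$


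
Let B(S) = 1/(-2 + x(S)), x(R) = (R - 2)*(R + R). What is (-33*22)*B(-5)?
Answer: -363/34 ≈ -10.676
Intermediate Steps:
x(R) = 2*R*(-2 + R) (x(R) = (-2 + R)*(2*R) = 2*R*(-2 + R))
B(S) = 1/(-2 + 2*S*(-2 + S))
(-33*22)*B(-5) = (-33*22)*(1/(2*(-1 - 5*(-2 - 5)))) = -363/(-1 - 5*(-7)) = -363/(-1 + 35) = -363/34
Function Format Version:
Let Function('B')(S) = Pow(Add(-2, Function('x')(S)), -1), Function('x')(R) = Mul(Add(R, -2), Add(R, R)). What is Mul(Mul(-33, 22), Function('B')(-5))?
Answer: Rational(-363, 34) ≈ -10.676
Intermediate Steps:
Function('x')(R) = Mul(2, R, Add(-2, R)) (Function('x')(R) = Mul(Add(-2, R), Mul(2, R)) = Mul(2, R, Add(-2, R)))
Function('B')(S) = Pow(Add(-2, Mul(2, S, Add(-2, S))), -1)
Mul(Mul(-33, 22), Function('B')(-5)) = Mul(Mul(-33, 22), Mul(Rational(1, 2), Pow(Add(-1, Mul(-5, Add(-2, -5))), -1))) = Mul(-726, Mul(Rational(1, 2), Pow(Add(-1, Mul(-5, -7)), -1))) = Mul(-726, Mul(Rational(1, 2), Pow(Add(-1, 35), -1))) = Mul(-726, Mul(Rational(1, 2), Pow(34, -1))) = Mul(-726, Mul(Rational(1, 2), Rational(1, 34))) = Mul(-726, Rational(1, 68)) = Rational(-363, 34)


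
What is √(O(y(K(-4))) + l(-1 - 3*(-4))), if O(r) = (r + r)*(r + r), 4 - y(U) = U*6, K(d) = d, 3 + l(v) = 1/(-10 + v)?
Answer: √3134 ≈ 55.982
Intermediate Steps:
l(v) = -3 + 1/(-10 + v)
y(U) = 4 - 6*U (y(U) = 4 - U*6 = 4 - 6*U)
O(r) = 4*r² (O(r) = (2*r)*(2*r) = 4*r²)
√(O(y(K(-4))) + l(-1 - 3*(-4))) = √(4*(4 - 6*(-4))² + (31 - 3*(-1 - 3*(-4)))/(-10 + (-1 - 3*(-4)))) = √(4*(4 + 24)² + (31 - 3*(-1 + 12))/(-10 + (-1 + 12))) = √(4*28² + (31 - 3*11)/(-10 + 11)) = √(4*784 + (31 - 33)/1) = √(3136 + 1*(-2)) = √(3136 - 2) = √3134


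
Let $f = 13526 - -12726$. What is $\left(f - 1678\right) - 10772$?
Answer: $13802$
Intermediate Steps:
$f = 26252$ ($f = 13526 + 12726 = 26252$)
$\left(f - 1678\right) - 10772 = \left(26252 - 1678\right) - 10772 = 24574 - 10772 = 13802$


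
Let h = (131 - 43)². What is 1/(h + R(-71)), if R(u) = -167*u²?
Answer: -1/834103 ≈ -1.1989e-6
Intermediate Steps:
h = 7744 (h = 88² = 7744)
1/(h + R(-71)) = 1/(7744 - 167*(-71)²) = 1/(7744 - 167*5041) = 1/(7744 - 841847) = 1/(-834103) = -1/834103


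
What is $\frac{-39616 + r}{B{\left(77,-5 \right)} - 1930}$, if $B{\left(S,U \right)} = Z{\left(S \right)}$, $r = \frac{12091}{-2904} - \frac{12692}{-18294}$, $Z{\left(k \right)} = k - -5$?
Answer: $\frac{350802512867}{16362739008} \approx 21.439$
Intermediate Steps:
$Z{\left(k \right)} = 5 + k$ ($Z{\left(k \right)} = k + 5 = 5 + k$)
$r = - \frac{30722531}{8854296}$ ($r = 12091 \left(- \frac{1}{2904}\right) - - \frac{6346}{9147} = - \frac{12091}{2904} + \frac{6346}{9147} = - \frac{30722531}{8854296} \approx -3.4698$)
$B{\left(S,U \right)} = 5 + S$
$\frac{-39616 + r}{B{\left(77,-5 \right)} - 1930} = \frac{-39616 - \frac{30722531}{8854296}}{\left(5 + 77\right) - 1930} = - \frac{350802512867}{8854296 \left(82 - 1930\right)} = - \frac{350802512867}{8854296 \left(-1848\right)} = \left(- \frac{350802512867}{8854296}\right) \left(- \frac{1}{1848}\right) = \frac{350802512867}{16362739008}$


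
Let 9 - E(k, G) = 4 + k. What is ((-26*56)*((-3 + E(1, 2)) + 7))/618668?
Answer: -2912/154667 ≈ -0.018828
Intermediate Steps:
E(k, G) = 5 - k (E(k, G) = 9 - (4 + k) = 9 + (-4 - k) = 5 - k)
((-26*56)*((-3 + E(1, 2)) + 7))/618668 = ((-26*56)*((-3 + (5 - 1*1)) + 7))/618668 = -1456*((-3 + (5 - 1)) + 7)*(1/618668) = -1456*((-3 + 4) + 7)*(1/618668) = -1456*(1 + 7)*(1/618668) = -1456*8*(1/618668) = -11648*1/618668 = -2912/154667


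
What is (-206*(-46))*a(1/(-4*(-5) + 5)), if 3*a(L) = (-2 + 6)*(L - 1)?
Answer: -303232/25 ≈ -12129.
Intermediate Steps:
a(L) = -4/3 + 4*L/3 (a(L) = ((-2 + 6)*(L - 1))/3 = (4*(-1 + L))/3 = (-4 + 4*L)/3 = -4/3 + 4*L/3)
(-206*(-46))*a(1/(-4*(-5) + 5)) = (-206*(-46))*(-4/3 + 4/(3*(-4*(-5) + 5))) = 9476*(-4/3 + 4/(3*(20 + 5))) = 9476*(-4/3 + (4/3)/25) = 9476*(-4/3 + (4/3)*(1/25)) = 9476*(-4/3 + 4/75) = 9476*(-32/25) = -303232/25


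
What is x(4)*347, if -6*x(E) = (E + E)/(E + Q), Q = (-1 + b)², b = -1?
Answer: -347/6 ≈ -57.833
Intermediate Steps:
Q = 4 (Q = (-1 - 1)² = (-2)² = 4)
x(E) = -E/(3*(4 + E)) (x(E) = -(E + E)/(6*(E + 4)) = -2*E/(6*(4 + E)) = -E/(3*(4 + E)))
x(4)*347 = -1*4/(12 + 3*4)*347 = -1*4/(12 + 12)*347 = -1*4/24*347 = -1*4*1/24*347 = -⅙*347 = -347/6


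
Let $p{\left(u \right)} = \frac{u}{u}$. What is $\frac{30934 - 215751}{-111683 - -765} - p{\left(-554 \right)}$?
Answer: $\frac{73899}{110918} \approx 0.66625$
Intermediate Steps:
$p{\left(u \right)} = 1$
$\frac{30934 - 215751}{-111683 - -765} - p{\left(-554 \right)} = \frac{30934 - 215751}{-111683 - -765} - 1 = - \frac{184817}{-111683 + \left(-62331 + 63096\right)} - 1 = - \frac{184817}{-111683 + 765} - 1 = - \frac{184817}{-110918} - 1 = \left(-184817\right) \left(- \frac{1}{110918}\right) - 1 = \frac{184817}{110918} - 1 = \frac{73899}{110918}$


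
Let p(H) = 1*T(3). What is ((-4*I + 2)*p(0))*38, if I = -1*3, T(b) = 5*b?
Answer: 7980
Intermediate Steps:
I = -3
p(H) = 15 (p(H) = 1*(5*3) = 1*15 = 15)
((-4*I + 2)*p(0))*38 = ((-4*(-3) + 2)*15)*38 = ((12 + 2)*15)*38 = (14*15)*38 = 210*38 = 7980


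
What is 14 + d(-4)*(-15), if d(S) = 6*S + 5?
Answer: 299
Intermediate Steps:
d(S) = 5 + 6*S
14 + d(-4)*(-15) = 14 + (5 + 6*(-4))*(-15) = 14 + (5 - 24)*(-15) = 14 - 19*(-15) = 14 + 285 = 299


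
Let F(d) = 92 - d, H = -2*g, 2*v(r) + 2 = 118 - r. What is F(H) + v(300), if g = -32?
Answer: -64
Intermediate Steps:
v(r) = 58 - r/2 (v(r) = -1 + (118 - r)/2 = -1 + (59 - r/2) = 58 - r/2)
H = 64 (H = -2*(-32) = 64)
F(H) + v(300) = (92 - 1*64) + (58 - 1/2*300) = (92 - 64) + (58 - 150) = 28 - 92 = -64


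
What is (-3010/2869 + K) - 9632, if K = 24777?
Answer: 43447995/2869 ≈ 15144.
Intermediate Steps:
(-3010/2869 + K) - 9632 = (-3010/2869 + 24777) - 9632 = 71082203/2869 - 9632 = 43447995/2869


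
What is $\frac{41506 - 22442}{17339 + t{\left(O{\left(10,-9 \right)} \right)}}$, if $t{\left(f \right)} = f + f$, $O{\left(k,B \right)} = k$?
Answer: $\frac{19064}{17359} \approx 1.0982$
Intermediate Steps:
$t{\left(f \right)} = 2 f$
$\frac{41506 - 22442}{17339 + t{\left(O{\left(10,-9 \right)} \right)}} = \frac{41506 - 22442}{17339 + 2 \cdot 10} = \frac{19064}{17339 + 20} = \frac{19064}{17359}$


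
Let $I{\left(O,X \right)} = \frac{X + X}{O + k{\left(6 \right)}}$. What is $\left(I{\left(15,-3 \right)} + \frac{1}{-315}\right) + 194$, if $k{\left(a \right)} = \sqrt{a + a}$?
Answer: $\frac{4329289}{22365} + \frac{4 \sqrt{3}}{71} \approx 193.67$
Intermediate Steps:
$k{\left(a \right)} = \sqrt{2} \sqrt{a}$ ($k{\left(a \right)} = \sqrt{2 a} = \sqrt{2} \sqrt{a}$)
$I{\left(O,X \right)} = \frac{2 X}{O + 2 \sqrt{3}}$ ($I{\left(O,X \right)} = \frac{X + X}{O + \sqrt{2} \sqrt{6}} = \frac{2 X}{O + 2 \sqrt{3}}$)
$\left(I{\left(15,-3 \right)} + \frac{1}{-315}\right) + 194 = \left(2 \left(-3\right) \frac{1}{15 + 2 \sqrt{3}} + \frac{1}{-315}\right) + 194 = \left(- \frac{6}{15 + 2 \sqrt{3}} - \frac{1}{315}\right) + 194 = \left(- \frac{1}{315} - \frac{6}{15 + 2 \sqrt{3}}\right) + 194 = \frac{61109}{315} - \frac{6}{15 + 2 \sqrt{3}}$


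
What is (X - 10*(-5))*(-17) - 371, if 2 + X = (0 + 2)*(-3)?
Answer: -1085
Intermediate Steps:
X = -8 (X = -2 + (0 + 2)*(-3) = -2 + 2*(-3) = -2 - 6 = -8)
(X - 10*(-5))*(-17) - 371 = (-8 - 10*(-5))*(-17) - 371 = (-8 + 50)*(-17) - 371 = 42*(-17) - 371 = -714 - 371 = -1085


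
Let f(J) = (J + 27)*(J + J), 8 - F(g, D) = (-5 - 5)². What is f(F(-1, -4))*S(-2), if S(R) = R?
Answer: -23920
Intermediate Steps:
F(g, D) = -92 (F(g, D) = 8 - (-5 - 5)² = 8 - 1*(-10)² = 8 - 1*100 = 8 - 100 = -92)
f(J) = 2*J*(27 + J) (f(J) = (27 + J)*(2*J) = 2*J*(27 + J))
f(F(-1, -4))*S(-2) = (2*(-92)*(27 - 92))*(-2) = (2*(-92)*(-65))*(-2) = 11960*(-2) = -23920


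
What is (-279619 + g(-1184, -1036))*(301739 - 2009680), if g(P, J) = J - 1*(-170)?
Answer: 479051831385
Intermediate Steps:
g(P, J) = 170 + J (g(P, J) = J + 170 = 170 + J)
(-279619 + g(-1184, -1036))*(301739 - 2009680) = (-279619 + (170 - 1036))*(301739 - 2009680) = (-279619 - 866)*(-1707941) = -280485*(-1707941) = 479051831385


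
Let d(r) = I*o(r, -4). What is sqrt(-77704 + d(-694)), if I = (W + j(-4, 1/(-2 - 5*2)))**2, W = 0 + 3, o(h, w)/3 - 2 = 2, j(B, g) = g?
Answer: I*sqrt(2793669)/6 ≈ 278.57*I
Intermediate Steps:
o(h, w) = 12 (o(h, w) = 6 + 3*2 = 6 + 6 = 12)
W = 3
I = 1225/144 (I = (3 + 1/(-2 - 5*2))**2 = (3 + 1/(-2 - 10))**2 = (3 + 1/(-12))**2 = (3 - 1/12)**2 = (35/12)**2 = 1225/144 ≈ 8.5069)
d(r) = 1225/12 (d(r) = (1225/144)*12 = 1225/12)
sqrt(-77704 + d(-694)) = sqrt(-77704 + 1225/12) = sqrt(-931223/12) = I*sqrt(2793669)/6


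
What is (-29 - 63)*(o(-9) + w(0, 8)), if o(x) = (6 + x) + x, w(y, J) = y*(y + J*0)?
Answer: 1104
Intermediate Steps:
w(y, J) = y² (w(y, J) = y*(y + 0) = y*y = y²)
o(x) = 6 + 2*x
(-29 - 63)*(o(-9) + w(0, 8)) = (-29 - 63)*((6 + 2*(-9)) + 0²) = -92*((6 - 18) + 0) = -92*(-12 + 0) = -92*(-12) = 1104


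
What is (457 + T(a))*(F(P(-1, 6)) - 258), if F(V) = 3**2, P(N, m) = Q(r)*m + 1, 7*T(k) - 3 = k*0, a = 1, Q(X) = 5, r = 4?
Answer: -797298/7 ≈ -1.1390e+5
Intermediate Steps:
T(k) = 3/7 (T(k) = 3/7 + (k*0)/7 = 3/7 + (1/7)*0 = 3/7 + 0 = 3/7)
P(N, m) = 1 + 5*m (P(N, m) = 5*m + 1 = 1 + 5*m)
F(V) = 9
(457 + T(a))*(F(P(-1, 6)) - 258) = (457 + 3/7)*(9 - 258) = (3202/7)*(-249) = -797298/7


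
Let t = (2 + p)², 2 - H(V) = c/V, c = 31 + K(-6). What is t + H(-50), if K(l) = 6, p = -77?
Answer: 281387/50 ≈ 5627.7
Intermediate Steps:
c = 37 (c = 31 + 6 = 37)
H(V) = 2 - 37/V
t = 5625 (t = (2 - 77)² = (-75)² = 5625)
t + H(-50) = 5625 + (2 - 37/(-50)) = 5625 + (2 - 37*(-1/50)) = 5625 + (2 + 37/50) = 5625 + 137/50 = 281387/50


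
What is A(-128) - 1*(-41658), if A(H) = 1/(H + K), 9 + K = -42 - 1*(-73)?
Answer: 4415747/106 ≈ 41658.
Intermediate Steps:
K = 22 (K = -9 + (-42 - 1*(-73)) = -9 + (-42 + 73) = -9 + 31 = 22)
A(H) = 1/(22 + H) (A(H) = 1/(H + 22) = 1/(22 + H))
A(-128) - 1*(-41658) = 1/(22 - 128) - 1*(-41658) = 1/(-106) + 41658 = -1/106 + 41658 = 4415747/106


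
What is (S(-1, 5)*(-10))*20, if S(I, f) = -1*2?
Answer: 400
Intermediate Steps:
S(I, f) = -2
(S(-1, 5)*(-10))*20 = -2*(-10)*20 = 20*20 = 400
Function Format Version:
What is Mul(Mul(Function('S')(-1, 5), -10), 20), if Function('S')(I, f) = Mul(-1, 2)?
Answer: 400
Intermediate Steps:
Function('S')(I, f) = -2
Mul(Mul(Function('S')(-1, 5), -10), 20) = Mul(Mul(-2, -10), 20) = Mul(20, 20) = 400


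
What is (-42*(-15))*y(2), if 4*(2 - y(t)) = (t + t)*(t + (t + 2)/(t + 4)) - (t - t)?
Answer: -420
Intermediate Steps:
y(t) = 2 - t*(t + (2 + t)/(4 + t))/2 (y(t) = 2 - ((t + t)*(t + (t + 2)/(t + 4)) - (t - t))/4 = 2 - ((2*t)*(t + (2 + t)/(4 + t)) - 1*0)/4 = 2 - ((2*t)*(t + (2 + t)/(4 + t)) + 0)/4 = 2 - (2*t*(t + (2 + t)/(4 + t)) + 0)/4 = 2 - t*(t + (2 + t)/(4 + t))/2)
(-42*(-15))*y(2) = (-42*(-15))*((16 - 1*2**3 - 5*2**2 + 2*2)/(2*(4 + 2))) = 630*((1/2)*(16 - 1*8 - 5*4 + 4)/6) = 630*((1/2)*(1/6)*(16 - 8 - 20 + 4)) = 630*((1/2)*(1/6)*(-8)) = 630*(-2/3) = -420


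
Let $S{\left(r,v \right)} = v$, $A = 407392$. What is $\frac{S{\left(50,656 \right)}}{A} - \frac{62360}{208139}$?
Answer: $- \frac{1579276621}{5299635218} \approx -0.298$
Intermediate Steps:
$\frac{S{\left(50,656 \right)}}{A} - \frac{62360}{208139} = \frac{656}{407392} - \frac{62360}{208139} = 656 \cdot \frac{1}{407392} - \frac{62360}{208139} = \frac{41}{25462} - \frac{62360}{208139} = - \frac{1579276621}{5299635218}$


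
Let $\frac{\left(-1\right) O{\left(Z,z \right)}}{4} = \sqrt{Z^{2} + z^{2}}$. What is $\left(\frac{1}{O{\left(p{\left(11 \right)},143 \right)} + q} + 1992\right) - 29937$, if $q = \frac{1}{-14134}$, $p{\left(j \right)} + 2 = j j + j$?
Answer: $- \frac{3336055359700223201}{119379329386303} - \frac{10388037712 \sqrt{221}}{119379329386303} \approx -27945.0$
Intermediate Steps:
$p{\left(j \right)} = -2 + j + j^{2}$ ($p{\left(j \right)} = -2 + \left(j j + j\right) = -2 + \left(j^{2} + j\right) = -2 + \left(j + j^{2}\right) = -2 + j + j^{2}$)
$q = - \frac{1}{14134} \approx -7.0751 \cdot 10^{-5}$
$O{\left(Z,z \right)} = - 4 \sqrt{Z^{2} + z^{2}}$
$\left(\frac{1}{O{\left(p{\left(11 \right)},143 \right)} + q} + 1992\right) - 29937 = \left(\frac{1}{- 4 \sqrt{\left(-2 + 11 + 11^{2}\right)^{2} + 143^{2}} - \frac{1}{14134}} + 1992\right) - 29937 = \left(\frac{1}{- 4 \sqrt{\left(-2 + 11 + 121\right)^{2} + 20449} - \frac{1}{14134}} + 1992\right) - 29937 = \left(\frac{1}{- 4 \sqrt{130^{2} + 20449} - \frac{1}{14134}} + 1992\right) - 29937 = \left(\frac{1}{- 4 \sqrt{16900 + 20449} - \frac{1}{14134}} + 1992\right) - 29937 = \left(\frac{1}{- 4 \sqrt{37349} - \frac{1}{14134}} + 1992\right) - 29937 = \left(\frac{1}{- 4 \cdot 13 \sqrt{221} - \frac{1}{14134}} + 1992\right) - 29937 = \left(\frac{1}{- 52 \sqrt{221} - \frac{1}{14134}} + 1992\right) - 29937 = \left(\frac{1}{- \frac{1}{14134} - 52 \sqrt{221}} + 1992\right) - 29937 = \left(1992 + \frac{1}{- \frac{1}{14134} - 52 \sqrt{221}}\right) - 29937 = -27945 + \frac{1}{- \frac{1}{14134} - 52 \sqrt{221}}$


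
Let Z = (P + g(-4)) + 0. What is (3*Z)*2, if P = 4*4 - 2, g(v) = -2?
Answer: 72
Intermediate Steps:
P = 14 (P = 16 - 2 = 14)
Z = 12 (Z = (14 - 2) + 0 = 12 + 0 = 12)
(3*Z)*2 = (3*12)*2 = 36*2 = 72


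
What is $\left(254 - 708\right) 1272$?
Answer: $-577488$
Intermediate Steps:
$\left(254 - 708\right) 1272 = \left(-454\right) 1272 = -577488$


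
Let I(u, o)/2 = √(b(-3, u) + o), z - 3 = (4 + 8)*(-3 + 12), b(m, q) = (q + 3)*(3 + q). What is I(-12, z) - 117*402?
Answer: -47034 + 16*√3 ≈ -47006.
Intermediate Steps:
b(m, q) = (3 + q)² (b(m, q) = (3 + q)*(3 + q) = (3 + q)²)
z = 111 (z = 3 + (4 + 8)*(-3 + 12) = 3 + 12*9 = 3 + 108 = 111)
I(u, o) = 2*√(o + (3 + u)²) (I(u, o) = 2*√((3 + u)² + o) = 2*√(o + (3 + u)²))
I(-12, z) - 117*402 = 2*√(111 + (3 - 12)²) - 117*402 = 2*√(111 + (-9)²) - 47034 = 2*√(111 + 81) - 47034 = 2*√192 - 47034 = 2*(8*√3) - 47034 = 16*√3 - 47034 = -47034 + 16*√3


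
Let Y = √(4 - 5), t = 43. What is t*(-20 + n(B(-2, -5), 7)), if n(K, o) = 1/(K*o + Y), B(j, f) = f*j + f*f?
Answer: -51611825/60026 - 43*I/60026 ≈ -859.82 - 0.00071636*I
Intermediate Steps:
Y = I (Y = √(-1) = I ≈ 1.0*I)
B(j, f) = f² + f*j (B(j, f) = f*j + f² = f² + f*j)
n(K, o) = 1/(I + K*o) (n(K, o) = 1/(K*o + I) = 1/(I + K*o))
t*(-20 + n(B(-2, -5), 7)) = 43*(-20 + 1/(I - 5*(-5 - 2)*7)) = 43*(-20 + 1/(I - 5*(-7)*7)) = 43*(-20 + 1/(I + 35*7)) = 43*(-20 + 1/(I + 245)) = 43*(-20 + 1/(245 + I)) = 43*(-20 + (245 - I)/60026) = -860 + 43*(245 - I)/60026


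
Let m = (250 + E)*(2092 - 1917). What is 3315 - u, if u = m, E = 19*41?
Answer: -176760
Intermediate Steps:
E = 779
m = 180075 (m = (250 + 779)*(2092 - 1917) = 1029*175 = 180075)
u = 180075
3315 - u = 3315 - 1*180075 = 3315 - 180075 = -176760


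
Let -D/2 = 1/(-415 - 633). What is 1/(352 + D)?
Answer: 524/184449 ≈ 0.0028409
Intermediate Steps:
D = 1/524 (D = -2/(-415 - 633) = -2/(-1048) = -2*(-1/1048) = 1/524 ≈ 0.0019084)
1/(352 + D) = 1/(352 + 1/524) = 1/(184449/524) = 524/184449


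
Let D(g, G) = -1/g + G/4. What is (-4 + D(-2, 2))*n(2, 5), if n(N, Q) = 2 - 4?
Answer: 6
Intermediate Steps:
n(N, Q) = -2
D(g, G) = -1/g + G/4 (D(g, G) = -1/g + G*(¼) = -1/g + G/4)
(-4 + D(-2, 2))*n(2, 5) = (-4 + (-1/(-2) + (¼)*2))*(-2) = (-4 + (-1*(-½) + ½))*(-2) = (-4 + (½ + ½))*(-2) = (-4 + 1)*(-2) = -3*(-2) = 6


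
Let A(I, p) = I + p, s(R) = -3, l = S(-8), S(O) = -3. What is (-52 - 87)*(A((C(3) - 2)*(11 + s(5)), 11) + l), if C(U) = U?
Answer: -2224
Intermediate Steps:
l = -3
(-52 - 87)*(A((C(3) - 2)*(11 + s(5)), 11) + l) = (-52 - 87)*(((3 - 2)*(11 - 3) + 11) - 3) = -139*((1*8 + 11) - 3) = -139*((8 + 11) - 3) = -139*(19 - 3) = -139*16 = -2224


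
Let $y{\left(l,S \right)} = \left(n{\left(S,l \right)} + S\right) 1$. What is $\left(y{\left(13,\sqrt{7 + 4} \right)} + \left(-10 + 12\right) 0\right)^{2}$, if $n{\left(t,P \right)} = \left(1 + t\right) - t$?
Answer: $\left(1 + \sqrt{11}\right)^{2} \approx 18.633$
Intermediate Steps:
$n{\left(t,P \right)} = 1$
$y{\left(l,S \right)} = 1 + S$ ($y{\left(l,S \right)} = \left(1 + S\right) 1 = 1 + S$)
$\left(y{\left(13,\sqrt{7 + 4} \right)} + \left(-10 + 12\right) 0\right)^{2} = \left(\left(1 + \sqrt{7 + 4}\right) + \left(-10 + 12\right) 0\right)^{2} = \left(\left(1 + \sqrt{11}\right) + 2 \cdot 0\right)^{2} = \left(\left(1 + \sqrt{11}\right) + 0\right)^{2} = \left(1 + \sqrt{11}\right)^{2}$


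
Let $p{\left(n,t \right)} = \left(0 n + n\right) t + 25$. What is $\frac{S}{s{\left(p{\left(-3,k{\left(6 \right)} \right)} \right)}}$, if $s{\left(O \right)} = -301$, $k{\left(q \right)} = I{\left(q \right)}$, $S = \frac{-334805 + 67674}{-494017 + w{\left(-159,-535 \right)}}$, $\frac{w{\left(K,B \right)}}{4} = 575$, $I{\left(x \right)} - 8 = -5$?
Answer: $- \frac{267131}{148006817} \approx -0.0018049$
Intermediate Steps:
$I{\left(x \right)} = 3$ ($I{\left(x \right)} = 8 - 5 = 3$)
$w{\left(K,B \right)} = 2300$ ($w{\left(K,B \right)} = 4 \cdot 575 = 2300$)
$S = \frac{267131}{491717}$ ($S = \frac{-334805 + 67674}{-494017 + 2300} = - \frac{267131}{-491717} = \left(-267131\right) \left(- \frac{1}{491717}\right) = \frac{267131}{491717} \approx 0.54326$)
$k{\left(q \right)} = 3$
$p{\left(n,t \right)} = 25 + n t$ ($p{\left(n,t \right)} = \left(0 + n\right) t + 25 = n t + 25 = 25 + n t$)
$\frac{S}{s{\left(p{\left(-3,k{\left(6 \right)} \right)} \right)}} = \frac{267131}{491717 \left(-301\right)} = \frac{267131}{491717} \left(- \frac{1}{301}\right) = - \frac{267131}{148006817}$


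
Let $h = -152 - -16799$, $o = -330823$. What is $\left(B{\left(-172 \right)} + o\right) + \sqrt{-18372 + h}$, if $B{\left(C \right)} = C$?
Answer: $-330995 + 5 i \sqrt{69} \approx -3.31 \cdot 10^{5} + 41.533 i$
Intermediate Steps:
$h = 16647$ ($h = -152 + 16799 = 16647$)
$\left(B{\left(-172 \right)} + o\right) + \sqrt{-18372 + h} = \left(-172 - 330823\right) + \sqrt{-18372 + 16647} = -330995 + \sqrt{-1725} = -330995 + 5 i \sqrt{69}$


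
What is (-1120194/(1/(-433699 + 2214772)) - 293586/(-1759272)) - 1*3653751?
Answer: -585002197980145625/293212 ≈ -1.9952e+12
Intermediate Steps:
(-1120194/(1/(-433699 + 2214772)) - 293586/(-1759272)) - 1*3653751 = (-1120194/(1/1781073) - 293586*(-1/1759272)) - 3653751 = (-1120194/1/1781073 + 48931/293212) - 3653751 = (-1120194*1781073 + 48931/293212) - 3653751 = (-1995147288162 + 48931/293212) - 3653751 = -585001126656507413/293212 - 3653751 = -585002197980145625/293212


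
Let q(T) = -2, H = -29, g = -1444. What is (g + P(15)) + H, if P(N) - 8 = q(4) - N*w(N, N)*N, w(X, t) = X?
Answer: -4842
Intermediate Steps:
P(N) = 6 - N**3 (P(N) = 8 + (-2 - N*N*N) = 8 + (-2 - N**2*N) = 8 + (-2 - N**3) = 6 - N**3)
(g + P(15)) + H = (-1444 + (6 - 1*15**3)) - 29 = (-1444 + (6 - 1*3375)) - 29 = (-1444 + (6 - 3375)) - 29 = (-1444 - 3369) - 29 = -4813 - 29 = -4842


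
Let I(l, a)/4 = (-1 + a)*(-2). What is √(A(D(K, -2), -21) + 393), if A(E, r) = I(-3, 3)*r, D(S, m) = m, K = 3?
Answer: 27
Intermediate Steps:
I(l, a) = 8 - 8*a (I(l, a) = 4*((-1 + a)*(-2)) = 4*(2 - 2*a) = 8 - 8*a)
A(E, r) = -16*r (A(E, r) = (8 - 8*3)*r = (8 - 24)*r = -16*r)
√(A(D(K, -2), -21) + 393) = √(-16*(-21) + 393) = √(336 + 393) = √729 = 27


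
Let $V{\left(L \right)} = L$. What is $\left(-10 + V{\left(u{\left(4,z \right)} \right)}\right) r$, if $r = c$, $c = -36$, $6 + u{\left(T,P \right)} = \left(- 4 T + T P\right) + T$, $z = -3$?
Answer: $1440$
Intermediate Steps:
$u{\left(T,P \right)} = -6 - 3 T + P T$ ($u{\left(T,P \right)} = -6 + \left(\left(- 4 T + T P\right) + T\right) = -6 + \left(\left(- 4 T + P T\right) + T\right) = -6 + \left(- 3 T + P T\right) = -6 - 3 T + P T$)
$r = -36$
$\left(-10 + V{\left(u{\left(4,z \right)} \right)}\right) r = \left(-10 - 30\right) \left(-36\right) = \left(-40\right) \left(-36\right) = 1440$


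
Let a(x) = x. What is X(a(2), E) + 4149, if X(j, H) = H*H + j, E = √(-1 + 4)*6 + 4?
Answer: 4275 + 48*√3 ≈ 4358.1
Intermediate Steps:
E = 4 + 6*√3 (E = √3*6 + 4 = 6*√3 + 4 = 4 + 6*√3 ≈ 14.392)
X(j, H) = j + H² (X(j, H) = H² + j = j + H²)
X(a(2), E) + 4149 = (2 + (4 + 6*√3)²) + 4149 = 4151 + (4 + 6*√3)²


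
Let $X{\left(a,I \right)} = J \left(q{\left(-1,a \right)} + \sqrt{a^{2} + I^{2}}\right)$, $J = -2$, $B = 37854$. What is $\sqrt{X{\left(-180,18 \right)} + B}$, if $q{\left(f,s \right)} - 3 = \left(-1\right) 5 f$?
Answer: $\sqrt{37838 - 36 \sqrt{101}} \approx 193.59$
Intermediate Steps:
$q{\left(f,s \right)} = 3 - 5 f$ ($q{\left(f,s \right)} = 3 + \left(-1\right) 5 f = 3 - 5 f$)
$X{\left(a,I \right)} = -16 - 2 \sqrt{I^{2} + a^{2}}$ ($X{\left(a,I \right)} = - 2 \left(\left(3 - -5\right) + \sqrt{a^{2} + I^{2}}\right) = - 2 \left(\left(3 + 5\right) + \sqrt{I^{2} + a^{2}}\right) = - 2 \left(8 + \sqrt{I^{2} + a^{2}}\right) = -16 - 2 \sqrt{I^{2} + a^{2}}$)
$\sqrt{X{\left(-180,18 \right)} + B} = \sqrt{\left(-16 - 2 \sqrt{18^{2} + \left(-180\right)^{2}}\right) + 37854} = \sqrt{\left(-16 - 2 \sqrt{324 + 32400}\right) + 37854} = \sqrt{\left(-16 - 2 \sqrt{32724}\right) + 37854} = \sqrt{\left(-16 - 2 \cdot 18 \sqrt{101}\right) + 37854} = \sqrt{\left(-16 - 36 \sqrt{101}\right) + 37854} = \sqrt{37838 - 36 \sqrt{101}}$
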